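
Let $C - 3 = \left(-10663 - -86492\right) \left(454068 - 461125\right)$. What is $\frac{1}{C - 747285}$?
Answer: $- \frac{1}{535872535} \approx -1.8661 \cdot 10^{-9}$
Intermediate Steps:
$C = -535125250$ ($C = 3 + \left(-10663 - -86492\right) \left(454068 - 461125\right) = 3 + \left(-10663 + \left(-6136 + \left(-26031 + 118659\right)\right)\right) \left(-7057\right) = 3 + \left(-10663 + \left(-6136 + 92628\right)\right) \left(-7057\right) = 3 + \left(-10663 + 86492\right) \left(-7057\right) = 3 + 75829 \left(-7057\right) = 3 - 535125253 = -535125250$)
$\frac{1}{C - 747285} = \frac{1}{-535125250 - 747285} = \frac{1}{-535872535} = - \frac{1}{535872535}$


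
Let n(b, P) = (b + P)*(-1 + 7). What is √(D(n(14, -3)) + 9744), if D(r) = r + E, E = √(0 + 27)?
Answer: √(9810 + 3*√3) ≈ 99.072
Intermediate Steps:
E = 3*√3 (E = √27 = 3*√3 ≈ 5.1962)
n(b, P) = 6*P + 6*b (n(b, P) = (P + b)*6 = 6*P + 6*b)
D(r) = r + 3*√3
√(D(n(14, -3)) + 9744) = √(((6*(-3) + 6*14) + 3*√3) + 9744) = √(((-18 + 84) + 3*√3) + 9744) = √((66 + 3*√3) + 9744) = √(9810 + 3*√3)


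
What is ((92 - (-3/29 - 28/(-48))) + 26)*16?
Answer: 163588/87 ≈ 1880.3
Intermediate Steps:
((92 - (-3/29 - 28/(-48))) + 26)*16 = ((92 - (-3*1/29 - 28*(-1/48))) + 26)*16 = ((92 - (-3/29 + 7/12)) + 26)*16 = ((92 - 1*167/348) + 26)*16 = ((92 - 167/348) + 26)*16 = (31849/348 + 26)*16 = (40897/348)*16 = 163588/87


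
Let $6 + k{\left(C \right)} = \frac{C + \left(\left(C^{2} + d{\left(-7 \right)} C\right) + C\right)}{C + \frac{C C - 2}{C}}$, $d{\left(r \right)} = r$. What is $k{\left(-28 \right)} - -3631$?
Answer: $\frac{941813}{261} \approx 3608.5$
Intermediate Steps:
$k{\left(C \right)} = -6 + \frac{C^{2} - 5 C}{C + \frac{-2 + C^{2}}{C}}$ ($k{\left(C \right)} = -6 + \frac{C + \left(\left(C^{2} - 7 C\right) + C\right)}{C + \frac{C C - 2}{C}} = -6 + \frac{C + \left(C^{2} - 6 C\right)}{C + \frac{C^{2} - 2}{C}} = -6 + \frac{C^{2} - 5 C}{C + \frac{-2 + C^{2}}{C}}$)
$k{\left(-28 \right)} - -3631 = \frac{12 + \left(-28\right)^{3} - 17 \left(-28\right)^{2}}{2 \left(-1 + \left(-28\right)^{2}\right)} - -3631 = \frac{12 - 21952 - 13328}{2 \left(-1 + 784\right)} + 3631 = \frac{12 - 21952 - 13328}{2 \cdot 783} + 3631 = \frac{1}{2} \cdot \frac{1}{783} \left(-35268\right) + 3631 = - \frac{5878}{261} + 3631 = \frac{941813}{261}$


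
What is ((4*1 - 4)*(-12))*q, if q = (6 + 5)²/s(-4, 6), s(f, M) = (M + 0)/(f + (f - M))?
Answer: 0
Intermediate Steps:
s(f, M) = M/(-M + 2*f)
q = -847/3 (q = (6 + 5)²/((6/(-1*6 + 2*(-4)))) = 11²/((6/(-6 - 8))) = 121/((6/(-14))) = 121/((6*(-1/14))) = 121/(-3/7) = 121*(-7/3) = -847/3 ≈ -282.33)
((4*1 - 4)*(-12))*q = ((4*1 - 4)*(-12))*(-847/3) = ((4 - 4)*(-12))*(-847/3) = (0*(-12))*(-847/3) = 0*(-847/3) = 0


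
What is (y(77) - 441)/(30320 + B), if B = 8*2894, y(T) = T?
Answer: -91/13368 ≈ -0.0068073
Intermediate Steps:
B = 23152
(y(77) - 441)/(30320 + B) = (77 - 441)/(30320 + 23152) = -364/53472 = -364*1/53472 = -91/13368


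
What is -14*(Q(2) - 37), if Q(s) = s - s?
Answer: 518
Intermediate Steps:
Q(s) = 0
-14*(Q(2) - 37) = -14*(0 - 37) = -14*(-37) = 518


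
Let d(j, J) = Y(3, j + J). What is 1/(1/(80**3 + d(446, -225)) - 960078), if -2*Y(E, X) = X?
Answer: -1023779/982907694760 ≈ -1.0416e-6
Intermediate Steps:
Y(E, X) = -X/2
d(j, J) = -J/2 - j/2 (d(j, J) = -(j + J)/2 = -(J + j)/2 = -J/2 - j/2)
1/(1/(80**3 + d(446, -225)) - 960078) = 1/(1/(80**3 + (-1/2*(-225) - 1/2*446)) - 960078) = 1/(1/(512000 + (225/2 - 223)) - 960078) = 1/(1/(512000 - 221/2) - 960078) = 1/(1/(1023779/2) - 960078) = 1/(2/1023779 - 960078) = 1/(-982907694760/1023779) = -1023779/982907694760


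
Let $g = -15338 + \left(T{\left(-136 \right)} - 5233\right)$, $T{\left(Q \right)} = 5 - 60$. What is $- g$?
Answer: $20626$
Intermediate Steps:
$T{\left(Q \right)} = -55$
$g = -20626$ ($g = -15338 - 5288 = -20626$)
$- g = \left(-1\right) \left(-20626\right) = 20626$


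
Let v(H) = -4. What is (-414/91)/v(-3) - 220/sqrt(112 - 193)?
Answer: 207/182 + 220*I/9 ≈ 1.1374 + 24.444*I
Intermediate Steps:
(-414/91)/v(-3) - 220/sqrt(112 - 193) = -414/91/(-4) - 220/sqrt(112 - 193) = -414*1/91*(-1/4) - 220*(-I/9) = -414/91*(-1/4) - 220*(-I/9) = 207/182 - (-220)*I/9 = 207/182 + 220*I/9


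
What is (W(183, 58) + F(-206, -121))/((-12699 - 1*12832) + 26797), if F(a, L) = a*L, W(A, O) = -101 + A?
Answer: 4168/211 ≈ 19.754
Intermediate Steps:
F(a, L) = L*a
(W(183, 58) + F(-206, -121))/((-12699 - 1*12832) + 26797) = ((-101 + 183) - 121*(-206))/((-12699 - 1*12832) + 26797) = (82 + 24926)/((-12699 - 12832) + 26797) = 25008/(-25531 + 26797) = 25008/1266 = 25008*(1/1266) = 4168/211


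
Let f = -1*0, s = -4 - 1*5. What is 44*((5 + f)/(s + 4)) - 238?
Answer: -282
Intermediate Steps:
s = -9 (s = -4 - 5 = -9)
f = 0
44*((5 + f)/(s + 4)) - 238 = 44*((5 + 0)/(-9 + 4)) - 238 = 44*(5/(-5)) - 238 = 44*(5*(-⅕)) - 238 = 44*(-1) - 238 = -44 - 238 = -282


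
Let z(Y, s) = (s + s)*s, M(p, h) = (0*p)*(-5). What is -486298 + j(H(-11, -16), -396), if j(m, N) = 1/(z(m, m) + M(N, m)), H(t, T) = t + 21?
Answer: -97259599/200 ≈ -4.8630e+5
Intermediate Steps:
M(p, h) = 0 (M(p, h) = 0*(-5) = 0)
H(t, T) = 21 + t
z(Y, s) = 2*s² (z(Y, s) = (2*s)*s = 2*s²)
j(m, N) = 1/(2*m²) (j(m, N) = 1/(2*m² + 0) = 1/(2*m²))
-486298 + j(H(-11, -16), -396) = -486298 + 1/(2*(21 - 11)²) = -486298 + (½)/10² = -486298 + (½)*(1/100) = -486298 + 1/200 = -97259599/200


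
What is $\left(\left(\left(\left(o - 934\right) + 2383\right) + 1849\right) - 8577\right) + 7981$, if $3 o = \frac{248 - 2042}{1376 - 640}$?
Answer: $\frac{43219}{16} \approx 2701.2$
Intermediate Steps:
$o = - \frac{13}{16}$ ($o = \frac{\left(248 - 2042\right) \frac{1}{1376 - 640}}{3} = \frac{\left(-1794\right) \frac{1}{736}}{3} = \frac{1}{3} \left(- \frac{39}{16}\right) = - \frac{13}{16} \approx -0.8125$)
$\left(\left(\left(\left(o - 934\right) + 2383\right) + 1849\right) - 8577\right) + 7981 = \left(\left(\left(\left(- \frac{13}{16} - 934\right) + 2383\right) + 1849\right) - 8577\right) + 7981 = \left(\left(\left(- \frac{14957}{16} + 2383\right) + 1849\right) - 8577\right) + 7981 = \left(\left(\frac{23171}{16} + 1849\right) - 8577\right) + 7981 = \left(\frac{52755}{16} - 8577\right) + 7981 = - \frac{84477}{16} + 7981 = \frac{43219}{16}$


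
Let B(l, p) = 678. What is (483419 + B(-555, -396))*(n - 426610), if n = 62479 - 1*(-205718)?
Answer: -76687258061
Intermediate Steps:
n = 268197 (n = 62479 + 205718 = 268197)
(483419 + B(-555, -396))*(n - 426610) = (483419 + 678)*(268197 - 426610) = 484097*(-158413) = -76687258061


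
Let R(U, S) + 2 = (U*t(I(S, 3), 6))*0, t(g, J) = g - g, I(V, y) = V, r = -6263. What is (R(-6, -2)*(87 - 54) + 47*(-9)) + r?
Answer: -6752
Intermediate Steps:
t(g, J) = 0
R(U, S) = -2 (R(U, S) = -2 + (U*0)*0 = -2 + 0*0 = -2 + 0 = -2)
(R(-6, -2)*(87 - 54) + 47*(-9)) + r = (-2*(87 - 54) + 47*(-9)) - 6263 = (-2*33 - 423) - 6263 = (-66 - 423) - 6263 = -489 - 6263 = -6752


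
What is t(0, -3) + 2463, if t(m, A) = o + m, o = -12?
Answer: 2451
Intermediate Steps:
t(m, A) = -12 + m
t(0, -3) + 2463 = (-12 + 0) + 2463 = -12 + 2463 = 2451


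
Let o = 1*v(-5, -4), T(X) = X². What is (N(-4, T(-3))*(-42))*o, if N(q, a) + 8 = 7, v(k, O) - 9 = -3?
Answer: 252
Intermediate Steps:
v(k, O) = 6 (v(k, O) = 9 - 3 = 6)
N(q, a) = -1 (N(q, a) = -8 + 7 = -1)
o = 6 (o = 1*6 = 6)
(N(-4, T(-3))*(-42))*o = -1*(-42)*6 = 42*6 = 252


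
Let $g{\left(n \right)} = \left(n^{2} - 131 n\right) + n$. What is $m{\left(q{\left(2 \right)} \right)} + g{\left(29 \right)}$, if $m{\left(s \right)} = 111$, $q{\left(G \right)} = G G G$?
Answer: $-2818$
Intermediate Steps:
$q{\left(G \right)} = G^{3}$ ($q{\left(G \right)} = G^{2} G = G^{3}$)
$g{\left(n \right)} = n^{2} - 130 n$
$m{\left(q{\left(2 \right)} \right)} + g{\left(29 \right)} = 111 + 29 \left(-130 + 29\right) = 111 + 29 \left(-101\right) = 111 - 2929 = -2818$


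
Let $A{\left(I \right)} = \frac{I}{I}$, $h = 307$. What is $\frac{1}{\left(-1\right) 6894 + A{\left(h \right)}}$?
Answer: $- \frac{1}{6893} \approx -0.00014507$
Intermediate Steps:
$A{\left(I \right)} = 1$
$\frac{1}{\left(-1\right) 6894 + A{\left(h \right)}} = \frac{1}{\left(-1\right) 6894 + 1} = \frac{1}{-6894 + 1} = \frac{1}{-6893} = - \frac{1}{6893}$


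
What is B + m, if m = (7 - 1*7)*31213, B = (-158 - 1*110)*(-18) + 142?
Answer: 4966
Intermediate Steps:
B = 4966 (B = (-158 - 110)*(-18) + 142 = -268*(-18) + 142 = 4824 + 142 = 4966)
m = 0 (m = (7 - 7)*31213 = 0*31213 = 0)
B + m = 4966 + 0 = 4966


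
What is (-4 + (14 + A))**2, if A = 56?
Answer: 4356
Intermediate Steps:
(-4 + (14 + A))**2 = (-4 + (14 + 56))**2 = (-4 + 70)**2 = 66**2 = 4356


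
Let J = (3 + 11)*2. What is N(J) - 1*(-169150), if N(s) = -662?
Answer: 168488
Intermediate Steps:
J = 28 (J = 14*2 = 28)
N(J) - 1*(-169150) = -662 - 1*(-169150) = -662 + 169150 = 168488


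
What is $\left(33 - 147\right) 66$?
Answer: $-7524$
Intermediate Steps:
$\left(33 - 147\right) 66 = \left(-114\right) 66 = -7524$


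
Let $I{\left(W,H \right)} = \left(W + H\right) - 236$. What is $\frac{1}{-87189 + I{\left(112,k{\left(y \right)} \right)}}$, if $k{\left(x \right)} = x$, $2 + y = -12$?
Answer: $- \frac{1}{87327} \approx -1.1451 \cdot 10^{-5}$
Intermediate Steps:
$y = -14$ ($y = -2 - 12 = -14$)
$I{\left(W,H \right)} = -236 + H + W$ ($I{\left(W,H \right)} = \left(H + W\right) - 236 = -236 + H + W$)
$\frac{1}{-87189 + I{\left(112,k{\left(y \right)} \right)}} = \frac{1}{-87189 - 138} = \frac{1}{-87327} = - \frac{1}{87327}$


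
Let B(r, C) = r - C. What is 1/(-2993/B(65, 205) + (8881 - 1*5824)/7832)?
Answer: 274120/5967289 ≈ 0.045937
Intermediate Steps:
1/(-2993/B(65, 205) + (8881 - 1*5824)/7832) = 1/(-2993/(65 - 1*205) + (8881 - 1*5824)/7832) = 1/(-2993/(65 - 205) + (8881 - 5824)*(1/7832)) = 1/(-2993/(-140) + 3057*(1/7832)) = 1/(-2993*(-1/140) + 3057/7832) = 1/(2993/140 + 3057/7832) = 1/(5967289/274120) = 274120/5967289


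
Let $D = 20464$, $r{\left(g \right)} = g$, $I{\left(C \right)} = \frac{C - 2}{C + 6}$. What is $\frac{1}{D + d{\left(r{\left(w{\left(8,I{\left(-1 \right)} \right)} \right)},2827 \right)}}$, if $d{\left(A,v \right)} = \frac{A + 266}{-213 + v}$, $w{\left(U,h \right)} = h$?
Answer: $\frac{13070}{267465807} \approx 4.8866 \cdot 10^{-5}$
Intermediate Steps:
$I{\left(C \right)} = \frac{-2 + C}{6 + C}$
$d{\left(A,v \right)} = \frac{266 + A}{-213 + v}$
$\frac{1}{D + d{\left(r{\left(w{\left(8,I{\left(-1 \right)} \right)} \right)},2827 \right)}} = \frac{1}{20464 + \frac{266 + \frac{-2 - 1}{6 - 1}}{-213 + 2827}} = \frac{1}{20464 + \frac{266 + \frac{1}{5} \left(-3\right)}{2614}} = \frac{1}{20464 + \frac{266 - \frac{3}{5}}{2614}} = \frac{1}{20464 + \frac{1}{2614} \cdot \frac{1327}{5}} = \frac{1}{20464 + \frac{1327}{13070}} = \frac{1}{\frac{267465807}{13070}} = \frac{13070}{267465807}$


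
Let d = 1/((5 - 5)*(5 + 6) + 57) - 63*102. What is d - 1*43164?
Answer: -2826629/57 ≈ -49590.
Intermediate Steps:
d = -366281/57 (d = 1/(0*11 + 57) - 6426 = 1/(0 + 57) - 6426 = 1/57 - 6426 = -366281/57 ≈ -6426.0)
d - 1*43164 = -366281/57 - 1*43164 = -366281/57 - 43164 = -2826629/57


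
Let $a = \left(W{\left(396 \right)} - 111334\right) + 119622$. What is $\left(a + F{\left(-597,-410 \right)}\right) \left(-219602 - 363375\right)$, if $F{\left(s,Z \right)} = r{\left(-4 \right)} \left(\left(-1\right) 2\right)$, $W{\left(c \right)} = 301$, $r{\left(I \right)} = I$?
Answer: $-5011853269$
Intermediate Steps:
$F{\left(s,Z \right)} = 8$ ($F{\left(s,Z \right)} = - 4 \left(\left(-1\right) 2\right) = \left(-4\right) \left(-2\right) = 8$)
$a = 8589$ ($a = \left(301 - 111334\right) + 119622 = -111033 + 119622 = 8589$)
$\left(a + F{\left(-597,-410 \right)}\right) \left(-219602 - 363375\right) = \left(8589 + 8\right) \left(-219602 - 363375\right) = 8597 \left(-582977\right) = -5011853269$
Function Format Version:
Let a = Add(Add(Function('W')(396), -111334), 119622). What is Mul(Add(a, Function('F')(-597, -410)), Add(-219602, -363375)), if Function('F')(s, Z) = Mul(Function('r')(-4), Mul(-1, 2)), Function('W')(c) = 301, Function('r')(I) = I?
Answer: -5011853269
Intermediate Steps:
Function('F')(s, Z) = 8 (Function('F')(s, Z) = Mul(-4, Mul(-1, 2)) = Mul(-4, -2) = 8)
a = 8589 (a = Add(Add(301, -111334), 119622) = Add(-111033, 119622) = 8589)
Mul(Add(a, Function('F')(-597, -410)), Add(-219602, -363375)) = Mul(Add(8589, 8), Add(-219602, -363375)) = Mul(8597, -582977) = -5011853269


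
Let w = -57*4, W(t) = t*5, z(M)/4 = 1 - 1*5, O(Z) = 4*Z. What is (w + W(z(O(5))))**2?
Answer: 94864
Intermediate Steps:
z(M) = -16 (z(M) = 4*(1 - 1*5) = 4*(1 - 5) = 4*(-4) = -16)
W(t) = 5*t
w = -228
(w + W(z(O(5))))**2 = (-228 + 5*(-16))**2 = (-228 - 80)**2 = (-308)**2 = 94864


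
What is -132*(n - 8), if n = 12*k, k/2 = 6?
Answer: -17952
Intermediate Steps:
k = 12 (k = 2*6 = 12)
n = 144 (n = 12*12 = 144)
-132*(n - 8) = -132*(144 - 8) = -132*136 = -17952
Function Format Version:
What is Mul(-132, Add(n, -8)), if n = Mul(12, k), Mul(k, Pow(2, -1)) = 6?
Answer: -17952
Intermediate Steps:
k = 12 (k = Mul(2, 6) = 12)
n = 144 (n = Mul(12, 12) = 144)
Mul(-132, Add(n, -8)) = Mul(-132, Add(144, -8)) = Mul(-132, 136) = -17952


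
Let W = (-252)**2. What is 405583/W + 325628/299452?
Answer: 35532830257/4754099952 ≈ 7.4741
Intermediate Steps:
W = 63504
405583/W + 325628/299452 = 405583/63504 + 325628/299452 = 405583*(1/63504) + 325628*(1/299452) = 405583/63504 + 81407/74863 = 35532830257/4754099952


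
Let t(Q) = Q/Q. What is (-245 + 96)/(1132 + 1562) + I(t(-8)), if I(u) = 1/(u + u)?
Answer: 599/1347 ≈ 0.44469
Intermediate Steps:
t(Q) = 1
I(u) = 1/(2*u)
(-245 + 96)/(1132 + 1562) + I(t(-8)) = (-245 + 96)/(1132 + 1562) + (½)/1 = -149/2694 + (½)*1 = -149*1/2694 + ½ = -149/2694 + ½ = 599/1347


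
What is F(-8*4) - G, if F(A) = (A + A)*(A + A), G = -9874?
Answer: 13970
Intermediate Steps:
F(A) = 4*A**2 (F(A) = (2*A)*(2*A) = 4*A**2)
F(-8*4) - G = 4*(-8*4)**2 - 1*(-9874) = 4*(-32)**2 + 9874 = 4*1024 + 9874 = 4096 + 9874 = 13970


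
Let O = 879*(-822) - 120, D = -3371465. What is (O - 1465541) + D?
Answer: -5559664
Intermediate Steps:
O = -722658 (O = -722538 - 120 = -722658)
(O - 1465541) + D = (-722658 - 1465541) - 3371465 = -2188199 - 3371465 = -5559664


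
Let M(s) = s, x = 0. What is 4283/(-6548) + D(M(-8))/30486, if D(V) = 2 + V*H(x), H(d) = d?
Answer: -65279221/99811164 ≈ -0.65403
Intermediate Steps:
D(V) = 2 (D(V) = 2 + V*0 = 2 + 0 = 2)
4283/(-6548) + D(M(-8))/30486 = 4283/(-6548) + 2/30486 = 4283*(-1/6548) + 2*(1/30486) = -4283/6548 + 1/15243 = -65279221/99811164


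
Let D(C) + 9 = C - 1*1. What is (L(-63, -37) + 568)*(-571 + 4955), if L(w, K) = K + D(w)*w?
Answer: 22489920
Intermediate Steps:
D(C) = -10 + C (D(C) = -9 + (C - 1*1) = -9 + (C - 1) = -9 + (-1 + C) = -10 + C)
L(w, K) = K + w*(-10 + w) (L(w, K) = K + (-10 + w)*w = K + w*(-10 + w))
(L(-63, -37) + 568)*(-571 + 4955) = ((-37 - 63*(-10 - 63)) + 568)*(-571 + 4955) = ((-37 - 63*(-73)) + 568)*4384 = ((-37 + 4599) + 568)*4384 = (4562 + 568)*4384 = 5130*4384 = 22489920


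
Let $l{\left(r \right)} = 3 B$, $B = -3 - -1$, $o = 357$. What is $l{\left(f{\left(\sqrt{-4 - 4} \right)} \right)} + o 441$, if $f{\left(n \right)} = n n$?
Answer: $157431$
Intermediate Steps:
$f{\left(n \right)} = n^{2}$
$B = -2$ ($B = -3 + 1 = -2$)
$l{\left(r \right)} = -6$ ($l{\left(r \right)} = 3 \left(-2\right) = -6$)
$l{\left(f{\left(\sqrt{-4 - 4} \right)} \right)} + o 441 = -6 + 357 \cdot 441 = -6 + 157437 = 157431$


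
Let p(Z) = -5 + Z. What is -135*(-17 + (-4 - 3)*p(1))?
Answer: -1485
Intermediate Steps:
-135*(-17 + (-4 - 3)*p(1)) = -135*(-17 + (-4 - 3)*(-5 + 1)) = -135*(-17 - 7*(-4)) = -135*(-17 + 28) = -135*11 = -1485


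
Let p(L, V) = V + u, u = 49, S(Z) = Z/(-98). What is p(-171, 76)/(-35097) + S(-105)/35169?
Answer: -20339765/5760189834 ≈ -0.0035311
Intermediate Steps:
S(Z) = -Z/98 (S(Z) = Z*(-1/98) = -Z/98)
p(L, V) = 49 + V (p(L, V) = V + 49 = 49 + V)
p(-171, 76)/(-35097) + S(-105)/35169 = (49 + 76)/(-35097) - 1/98*(-105)/35169 = 125*(-1/35097) + (15/14)*(1/35169) = -125/35097 + 5/164122 = -20339765/5760189834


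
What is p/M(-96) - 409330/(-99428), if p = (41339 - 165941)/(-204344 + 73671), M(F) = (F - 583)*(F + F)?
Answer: 41507055917457/10082222714144 ≈ 4.1169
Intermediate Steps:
M(F) = 2*F*(-583 + F) (M(F) = (-583 + F)*(2*F) = 2*F*(-583 + F))
p = 124602/130673 (p = -124602/(-130673) = -124602*(-1/130673) = 124602/130673 ≈ 0.95354)
p/M(-96) - 409330/(-99428) = 124602/(130673*((2*(-96)*(-583 - 96)))) - 409330/(-99428) = 124602/(130673*((2*(-96)*(-679)))) - 409330*(-1/99428) = (124602/130673)/130368 + 204665/49714 = (124602/130673)*(1/130368) + 204665/49714 = 20767/2839262944 + 204665/49714 = 41507055917457/10082222714144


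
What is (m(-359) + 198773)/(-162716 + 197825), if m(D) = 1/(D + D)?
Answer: 142719013/25208262 ≈ 5.6616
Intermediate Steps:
m(D) = 1/(2*D)
(m(-359) + 198773)/(-162716 + 197825) = ((½)/(-359) + 198773)/(-162716 + 197825) = ((½)*(-1/359) + 198773)/35109 = (-1/718 + 198773)*(1/35109) = (142719013/718)*(1/35109) = 142719013/25208262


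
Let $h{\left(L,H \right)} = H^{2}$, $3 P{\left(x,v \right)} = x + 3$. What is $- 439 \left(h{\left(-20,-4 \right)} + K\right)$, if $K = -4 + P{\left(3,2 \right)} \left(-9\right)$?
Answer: $2634$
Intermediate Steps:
$P{\left(x,v \right)} = 1 + \frac{x}{3}$ ($P{\left(x,v \right)} = \frac{x + 3}{3} = \frac{3 + x}{3} = 1 + \frac{x}{3}$)
$K = -22$ ($K = -4 + \left(1 + \frac{1}{3} \cdot 3\right) \left(-9\right) = -4 + \left(1 + 1\right) \left(-9\right) = -4 + 2 \left(-9\right) = -4 - 18 = -22$)
$- 439 \left(h{\left(-20,-4 \right)} + K\right) = - 439 \left(\left(-4\right)^{2} - 22\right) = - 439 \left(16 - 22\right) = \left(-439\right) \left(-6\right) = 2634$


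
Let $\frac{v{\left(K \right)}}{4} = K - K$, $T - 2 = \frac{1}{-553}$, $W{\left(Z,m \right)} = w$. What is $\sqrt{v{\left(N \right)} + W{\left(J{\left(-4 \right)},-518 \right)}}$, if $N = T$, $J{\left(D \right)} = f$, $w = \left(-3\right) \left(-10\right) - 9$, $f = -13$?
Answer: $\sqrt{21} \approx 4.5826$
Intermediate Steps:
$w = 21$ ($w = 30 - 9 = 21$)
$J{\left(D \right)} = -13$
$W{\left(Z,m \right)} = 21$
$T = \frac{1105}{553}$ ($T = 2 + \frac{1}{-553} = 2 - \frac{1}{553} = \frac{1105}{553} \approx 1.9982$)
$N = \frac{1105}{553} \approx 1.9982$
$v{\left(K \right)} = 0$ ($v{\left(K \right)} = 4 \left(K - K\right) = 4 \cdot 0 = 0$)
$\sqrt{v{\left(N \right)} + W{\left(J{\left(-4 \right)},-518 \right)}} = \sqrt{0 + 21} = \sqrt{21}$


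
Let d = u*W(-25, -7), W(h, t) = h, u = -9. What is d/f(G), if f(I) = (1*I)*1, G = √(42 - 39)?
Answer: 75*√3 ≈ 129.90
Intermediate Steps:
G = √3 ≈ 1.7320
f(I) = I (f(I) = I*1 = I)
d = 225 (d = -9*(-25) = 225)
d/f(G) = 225/(√3) = 225*(√3/3) = 75*√3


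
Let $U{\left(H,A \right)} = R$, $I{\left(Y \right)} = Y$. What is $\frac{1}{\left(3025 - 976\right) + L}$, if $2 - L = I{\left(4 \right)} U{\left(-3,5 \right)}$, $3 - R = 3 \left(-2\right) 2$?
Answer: $\frac{1}{1991} \approx 0.00050226$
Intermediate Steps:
$R = 15$ ($R = 3 - 3 \left(-2\right) 2 = 3 - \left(-6\right) 2 = 3 - -12 = 3 + 12 = 15$)
$U{\left(H,A \right)} = 15$
$L = -58$ ($L = 2 - 4 \cdot 15 = 2 - 60 = -58$)
$\frac{1}{\left(3025 - 976\right) + L} = \frac{1}{\left(3025 - 976\right) - 58} = \frac{1}{2049 - 58} = \frac{1}{1991}$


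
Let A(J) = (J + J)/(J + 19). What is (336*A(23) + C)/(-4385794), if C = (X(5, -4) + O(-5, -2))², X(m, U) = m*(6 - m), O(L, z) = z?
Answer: -377/4385794 ≈ -8.5959e-5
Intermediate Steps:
A(J) = 2*J/(19 + J) (A(J) = (2*J)/(19 + J) = 2*J/(19 + J))
C = 9 (C = (5*(6 - 1*5) - 2)² = (5*(6 - 5) - 2)² = (5*1 - 2)² = (5 - 2)² = 3² = 9)
(336*A(23) + C)/(-4385794) = (336*(2*23/(19 + 23)) + 9)/(-4385794) = (336*(2*23/42) + 9)*(-1/4385794) = (336*(2*23*(1/42)) + 9)*(-1/4385794) = (336*(23/21) + 9)*(-1/4385794) = (368 + 9)*(-1/4385794) = 377*(-1/4385794) = -377/4385794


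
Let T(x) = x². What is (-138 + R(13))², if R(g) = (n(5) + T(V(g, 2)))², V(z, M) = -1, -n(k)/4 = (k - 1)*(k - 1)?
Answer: 14676561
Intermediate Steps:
n(k) = -4*(-1 + k)² (n(k) = -4*(k - 1)*(k - 1) = -4*(-1 + k)*(-1 + k) = -4*(-1 + k)²)
R(g) = 3969 (R(g) = (-4*(-1 + 5)² + (-1)²)² = (-4*4² + 1)² = (-4*16 + 1)² = (-64 + 1)² = (-63)² = 3969)
(-138 + R(13))² = (-138 + 3969)² = 3831² = 14676561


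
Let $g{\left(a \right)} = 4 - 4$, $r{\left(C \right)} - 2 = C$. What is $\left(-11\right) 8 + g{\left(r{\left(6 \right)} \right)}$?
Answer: $-88$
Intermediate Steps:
$r{\left(C \right)} = 2 + C$
$g{\left(a \right)} = 0$
$\left(-11\right) 8 + g{\left(r{\left(6 \right)} \right)} = \left(-11\right) 8 + 0 = -88 + 0 = -88$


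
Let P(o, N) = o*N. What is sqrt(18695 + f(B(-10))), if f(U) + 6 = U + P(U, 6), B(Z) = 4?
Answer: sqrt(18717) ≈ 136.81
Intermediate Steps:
P(o, N) = N*o
f(U) = -6 + 7*U (f(U) = -6 + (U + 6*U) = -6 + 7*U)
sqrt(18695 + f(B(-10))) = sqrt(18695 + (-6 + 7*4)) = sqrt(18695 + (-6 + 28)) = sqrt(18695 + 22) = sqrt(18717)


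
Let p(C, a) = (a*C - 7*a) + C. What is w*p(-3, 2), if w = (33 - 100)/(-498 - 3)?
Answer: -1541/501 ≈ -3.0758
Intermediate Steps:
p(C, a) = C - 7*a + C*a (p(C, a) = (C*a - 7*a) + C = (-7*a + C*a) + C = C - 7*a + C*a)
w = 67/501 (w = -67/(-501) = -67*(-1/501) = 67/501 ≈ 0.13373)
w*p(-3, 2) = 67*(-3 - 7*2 - 3*2)/501 = 67*(-3 - 14 - 6)/501 = (67/501)*(-23) = -1541/501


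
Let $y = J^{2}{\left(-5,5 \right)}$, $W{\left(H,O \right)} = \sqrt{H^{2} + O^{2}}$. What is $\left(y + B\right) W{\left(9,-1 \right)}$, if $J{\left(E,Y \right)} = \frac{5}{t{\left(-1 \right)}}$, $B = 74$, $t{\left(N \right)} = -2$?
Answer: $\frac{321 \sqrt{82}}{4} \approx 726.69$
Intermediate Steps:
$J{\left(E,Y \right)} = - \frac{5}{2}$ ($J{\left(E,Y \right)} = \frac{5}{-2} = 5 \left(- \frac{1}{2}\right) = - \frac{5}{2}$)
$y = \frac{25}{4}$ ($y = \left(- \frac{5}{2}\right)^{2} = \frac{25}{4} \approx 6.25$)
$\left(y + B\right) W{\left(9,-1 \right)} = \left(\frac{25}{4} + 74\right) \sqrt{9^{2} + \left(-1\right)^{2}} = \frac{321 \sqrt{81 + 1}}{4} = \frac{321 \sqrt{82}}{4}$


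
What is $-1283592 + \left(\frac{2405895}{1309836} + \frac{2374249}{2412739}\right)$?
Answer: $- \frac{1352172376219766133}{1053430800268} \approx -1.2836 \cdot 10^{6}$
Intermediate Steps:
$-1283592 + \left(\frac{2405895}{1309836} + \frac{2374249}{2412739}\right) = -1283592 + \left(2405895 \cdot \frac{1}{1309836} + 2374249 \cdot \frac{1}{2412739}\right) = -1283592 + \left(\frac{801965}{436612} + \frac{2374249}{2412739}\right) = -1283592 + \frac{2971557836523}{1053430800268} = - \frac{1352172376219766133}{1053430800268}$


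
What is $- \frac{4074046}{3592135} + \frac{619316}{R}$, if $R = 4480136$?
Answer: $- \frac{4006903367649}{4023313332590} \approx -0.99592$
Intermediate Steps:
$- \frac{4074046}{3592135} + \frac{619316}{R} = - \frac{4074046}{3592135} + \frac{619316}{4480136} = \left(-4074046\right) \frac{1}{3592135} + 619316 \cdot \frac{1}{4480136} = - \frac{4074046}{3592135} + \frac{154829}{1120034} = - \frac{4006903367649}{4023313332590}$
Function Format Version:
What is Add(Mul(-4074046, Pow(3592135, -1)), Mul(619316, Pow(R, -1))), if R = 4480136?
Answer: Rational(-4006903367649, 4023313332590) ≈ -0.99592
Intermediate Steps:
Add(Mul(-4074046, Pow(3592135, -1)), Mul(619316, Pow(R, -1))) = Add(Mul(-4074046, Pow(3592135, -1)), Mul(619316, Pow(4480136, -1))) = Add(Mul(-4074046, Rational(1, 3592135)), Mul(619316, Rational(1, 4480136))) = Add(Rational(-4074046, 3592135), Rational(154829, 1120034)) = Rational(-4006903367649, 4023313332590)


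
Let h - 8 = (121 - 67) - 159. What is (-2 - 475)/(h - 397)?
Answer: 477/494 ≈ 0.96559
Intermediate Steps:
h = -97 (h = 8 + ((121 - 67) - 159) = 8 + (54 - 159) = 8 - 105 = -97)
(-2 - 475)/(h - 397) = (-2 - 475)/(-97 - 397) = -477/(-494) = -477*(-1/494) = 477/494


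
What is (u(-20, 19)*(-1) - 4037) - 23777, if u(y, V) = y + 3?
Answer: -27797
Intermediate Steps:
u(y, V) = 3 + y
(u(-20, 19)*(-1) - 4037) - 23777 = ((3 - 20)*(-1) - 4037) - 23777 = (-17*(-1) - 4037) - 23777 = (17 - 4037) - 23777 = -4020 - 23777 = -27797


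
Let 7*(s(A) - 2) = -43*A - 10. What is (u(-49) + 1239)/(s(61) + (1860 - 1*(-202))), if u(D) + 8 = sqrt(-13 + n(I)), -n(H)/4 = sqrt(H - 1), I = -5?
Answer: 8617/11815 + 7*sqrt(-13 - 4*I*sqrt(6))/11815 ≈ 0.73009 - 0.0022669*I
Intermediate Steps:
n(H) = -4*sqrt(-1 + H) (n(H) = -4*sqrt(H - 1) = -4*sqrt(-1 + H))
u(D) = -8 + sqrt(-13 - 4*I*sqrt(6)) (u(D) = -8 + sqrt(-13 - 4*sqrt(-1 - 5)) = -8 + sqrt(-13 - 4*I*sqrt(6)))
s(A) = 4/7 - 43*A/7 (s(A) = 2 + (-43*A - 10)/7 = 2 + (-10 - 43*A)/7 = 2 + (-10/7 - 43*A/7) = 4/7 - 43*A/7)
(u(-49) + 1239)/(s(61) + (1860 - 1*(-202))) = ((-8 + sqrt(-13 - 4*I*sqrt(6))) + 1239)/((4/7 - 43/7*61) + (1860 - 1*(-202))) = (1231 + sqrt(-13 - 4*I*sqrt(6)))/((4/7 - 2623/7) + (1860 + 202)) = (1231 + sqrt(-13 - 4*I*sqrt(6)))/(-2619/7 + 2062) = (1231 + sqrt(-13 - 4*I*sqrt(6)))/(11815/7) = (1231 + sqrt(-13 - 4*I*sqrt(6)))*(7/11815) = 8617/11815 + 7*sqrt(-13 - 4*I*sqrt(6))/11815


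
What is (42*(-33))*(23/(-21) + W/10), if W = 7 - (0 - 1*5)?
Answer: -726/5 ≈ -145.20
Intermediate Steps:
W = 12 (W = 7 - (0 - 5) = 7 - 1*(-5) = 7 + 5 = 12)
(42*(-33))*(23/(-21) + W/10) = (42*(-33))*(23/(-21) + 12/10) = -1386*(23*(-1/21) + 12*(1/10)) = -1386*(-23/21 + 6/5) = -1386*11/105 = -726/5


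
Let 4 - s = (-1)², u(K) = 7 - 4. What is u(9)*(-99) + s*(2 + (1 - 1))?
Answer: -291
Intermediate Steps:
u(K) = 3
s = 3 (s = 4 - 1*(-1)² = 4 - 1*1 = 4 - 1 = 3)
u(9)*(-99) + s*(2 + (1 - 1)) = 3*(-99) + 3*(2 + (1 - 1)) = -297 + 3*(2 + 0) = -297 + 3*2 = -297 + 6 = -291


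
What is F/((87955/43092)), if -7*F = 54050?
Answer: -66546360/17591 ≈ -3783.0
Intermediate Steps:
F = -54050/7 (F = -1/7*54050 = -54050/7 ≈ -7721.4)
F/((87955/43092)) = -54050/(7*(87955/43092)) = -54050/(7*(87955*(1/43092))) = -54050/(7*12565/6156) = -54050/7*6156/12565 = -66546360/17591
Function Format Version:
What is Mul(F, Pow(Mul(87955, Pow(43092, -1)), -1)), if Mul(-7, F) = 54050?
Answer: Rational(-66546360, 17591) ≈ -3783.0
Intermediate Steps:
F = Rational(-54050, 7) (F = Mul(Rational(-1, 7), 54050) = Rational(-54050, 7) ≈ -7721.4)
Mul(F, Pow(Mul(87955, Pow(43092, -1)), -1)) = Mul(Rational(-54050, 7), Pow(Mul(87955, Pow(43092, -1)), -1)) = Mul(Rational(-54050, 7), Pow(Mul(87955, Rational(1, 43092)), -1)) = Mul(Rational(-54050, 7), Pow(Rational(12565, 6156), -1)) = Mul(Rational(-54050, 7), Rational(6156, 12565)) = Rational(-66546360, 17591)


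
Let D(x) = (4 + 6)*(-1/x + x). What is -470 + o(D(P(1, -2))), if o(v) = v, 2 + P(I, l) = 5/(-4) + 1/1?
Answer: -8785/18 ≈ -488.06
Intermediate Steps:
P(I, l) = -9/4 (P(I, l) = -2 + (5/(-4) + 1/1) = -2 + (5*(-¼) + 1*1) = -2 + (-5/4 + 1) = -2 - ¼ = -9/4)
D(x) = -10/x + 10*x (D(x) = 10*(x - 1/x) = -10/x + 10*x)
-470 + o(D(P(1, -2))) = -470 + (-10/(-9/4) + 10*(-9/4)) = -470 + (-10*(-4/9) - 45/2) = -470 + (40/9 - 45/2) = -470 - 325/18 = -8785/18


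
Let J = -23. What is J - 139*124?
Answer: -17259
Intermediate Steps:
J - 139*124 = -23 - 139*124 = -23 - 17236 = -17259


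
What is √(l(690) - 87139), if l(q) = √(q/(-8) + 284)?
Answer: √(-348556 + 2*√791)/2 ≈ 295.17*I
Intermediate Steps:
l(q) = √(284 - q/8) (l(q) = √(q*(-⅛) + 284) = √(-q/8 + 284) = √(284 - q/8))
√(l(690) - 87139) = √(√(4544 - 2*690)/4 - 87139) = √(√(4544 - 1380)/4 - 87139) = √(√3164/4 - 87139) = √((2*√791)/4 - 87139) = √(√791/2 - 87139) = √(-87139 + √791/2)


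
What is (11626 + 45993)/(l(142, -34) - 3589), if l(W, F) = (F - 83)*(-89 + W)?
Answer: -57619/9790 ≈ -5.8855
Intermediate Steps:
l(W, F) = (-89 + W)*(-83 + F) (l(W, F) = (-83 + F)*(-89 + W) = (-89 + W)*(-83 + F))
(11626 + 45993)/(l(142, -34) - 3589) = (11626 + 45993)/((7387 - 89*(-34) - 83*142 - 34*142) - 3589) = 57619/((7387 + 3026 - 11786 - 4828) - 3589) = 57619/(-6201 - 3589) = 57619/(-9790) = 57619*(-1/9790) = -57619/9790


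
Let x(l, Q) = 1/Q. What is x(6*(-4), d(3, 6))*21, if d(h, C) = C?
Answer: 7/2 ≈ 3.5000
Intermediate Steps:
x(6*(-4), d(3, 6))*21 = 21/6 = (⅙)*21 = 7/2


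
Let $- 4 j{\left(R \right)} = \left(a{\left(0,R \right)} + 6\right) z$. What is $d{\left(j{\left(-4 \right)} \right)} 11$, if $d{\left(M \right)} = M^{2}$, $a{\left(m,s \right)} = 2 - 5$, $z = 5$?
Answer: $\frac{2475}{16} \approx 154.69$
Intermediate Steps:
$a{\left(m,s \right)} = -3$
$j{\left(R \right)} = - \frac{15}{4}$ ($j{\left(R \right)} = - \frac{\left(-3 + 6\right) 5}{4} = - \frac{3 \cdot 5}{4} = \left(- \frac{1}{4}\right) 15 = - \frac{15}{4}$)
$d{\left(j{\left(-4 \right)} \right)} 11 = \left(- \frac{15}{4}\right)^{2} \cdot 11 = \frac{225}{16} \cdot 11 = \frac{2475}{16}$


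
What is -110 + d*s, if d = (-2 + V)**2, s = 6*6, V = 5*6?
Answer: 28114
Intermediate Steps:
V = 30
s = 36
d = 784 (d = (-2 + 30)**2 = 28**2 = 784)
-110 + d*s = -110 + 784*36 = -110 + 28224 = 28114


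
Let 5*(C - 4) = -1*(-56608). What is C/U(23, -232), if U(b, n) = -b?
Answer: -56628/115 ≈ -492.42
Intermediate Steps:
C = 56628/5 (C = 4 + (-1*(-56608))/5 = 4 + (⅕)*56608 = 4 + 56608/5 = 56628/5 ≈ 11326.)
C/U(23, -232) = 56628/(5*((-1*23))) = (56628/5)/(-23) = (56628/5)*(-1/23) = -56628/115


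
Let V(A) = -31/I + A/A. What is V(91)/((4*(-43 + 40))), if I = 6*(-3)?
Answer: -49/216 ≈ -0.22685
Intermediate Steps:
I = -18
V(A) = 49/18 (V(A) = -31/(-18) + A/A = -31*(-1/18) + 1 = 31/18 + 1 = 49/18)
V(91)/((4*(-43 + 40))) = 49/(18*((4*(-43 + 40)))) = 49/(18*((4*(-3)))) = (49/18)/(-12) = (49/18)*(-1/12) = -49/216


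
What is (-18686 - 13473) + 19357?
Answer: -12802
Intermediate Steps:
(-18686 - 13473) + 19357 = -32159 + 19357 = -12802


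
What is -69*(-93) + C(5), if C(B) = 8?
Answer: 6425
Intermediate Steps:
-69*(-93) + C(5) = -69*(-93) + 8 = 6417 + 8 = 6425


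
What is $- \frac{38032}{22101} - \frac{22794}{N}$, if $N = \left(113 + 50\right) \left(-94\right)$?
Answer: $- \frac{39478055}{169315761} \approx -0.23316$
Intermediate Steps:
$N = -15322$ ($N = 163 \left(-94\right) = -15322$)
$- \frac{38032}{22101} - \frac{22794}{N} = - \frac{38032}{22101} - \frac{22794}{-15322} = \left(-38032\right) \frac{1}{22101} - - \frac{11397}{7661} = - \frac{38032}{22101} + \frac{11397}{7661} = - \frac{39478055}{169315761}$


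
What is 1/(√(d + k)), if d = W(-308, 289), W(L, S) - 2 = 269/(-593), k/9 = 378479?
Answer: √299456600155/1009971670 ≈ 0.00054182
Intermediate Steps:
k = 3406311 (k = 9*378479 = 3406311)
W(L, S) = 917/593 (W(L, S) = 2 + 269/(-593) = 2 + 269*(-1/593) = 2 - 269/593 = 917/593)
d = 917/593 ≈ 1.5464
1/(√(d + k)) = 1/(√(917/593 + 3406311)) = 1/(√(2019943340/593)) = 1/(2*√299456600155/593) = √299456600155/1009971670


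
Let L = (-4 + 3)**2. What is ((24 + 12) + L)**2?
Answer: 1369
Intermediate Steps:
L = 1 (L = (-1)**2 = 1)
((24 + 12) + L)**2 = ((24 + 12) + 1)**2 = (36 + 1)**2 = 37**2 = 1369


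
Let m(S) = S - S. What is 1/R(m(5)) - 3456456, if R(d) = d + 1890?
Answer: -6532701839/1890 ≈ -3.4565e+6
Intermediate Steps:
m(S) = 0
R(d) = 1890 + d
1/R(m(5)) - 3456456 = 1/(1890 + 0) - 3456456 = 1/1890 - 3456456 = -6532701839/1890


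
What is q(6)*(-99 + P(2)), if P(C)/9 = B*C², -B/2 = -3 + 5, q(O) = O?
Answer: -1458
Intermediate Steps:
B = -4 (B = -2*(-3 + 5) = -2*2 = -4)
P(C) = -36*C² (P(C) = 9*(-4*C²) = -36*C²)
q(6)*(-99 + P(2)) = 6*(-99 - 36*2²) = 6*(-99 - 36*4) = 6*(-99 - 144) = 6*(-243) = -1458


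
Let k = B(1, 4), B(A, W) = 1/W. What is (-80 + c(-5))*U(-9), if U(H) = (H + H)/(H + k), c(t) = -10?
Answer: -1296/7 ≈ -185.14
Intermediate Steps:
k = ¼ (k = 1/4 = ¼ ≈ 0.25000)
U(H) = 2*H/(¼ + H) (U(H) = (H + H)/(H + ¼) = (2*H)/(¼ + H) = 2*H/(¼ + H))
(-80 + c(-5))*U(-9) = (-80 - 10)*(8*(-9)/(1 + 4*(-9))) = -720*(-9)/(1 - 36) = -720*(-9)/(-35) = -720*(-9)*(-1)/35 = -90*72/35 = -1296/7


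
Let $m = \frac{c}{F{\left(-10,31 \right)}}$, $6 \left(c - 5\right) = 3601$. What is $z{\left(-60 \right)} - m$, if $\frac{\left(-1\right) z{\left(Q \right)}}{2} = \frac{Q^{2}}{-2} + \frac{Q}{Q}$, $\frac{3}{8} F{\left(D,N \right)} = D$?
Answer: $\frac{579311}{160} \approx 3620.7$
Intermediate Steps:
$F{\left(D,N \right)} = \frac{8 D}{3}$
$c = \frac{3631}{6}$ ($c = 5 + \frac{1}{6} \cdot 3601 = 5 + \frac{3601}{6} = \frac{3631}{6} \approx 605.17$)
$m = - \frac{3631}{160}$ ($m = \frac{3631}{6 \cdot \frac{8}{3} \left(-10\right)} = \frac{3631}{6 \left(- \frac{80}{3}\right)} = \frac{3631}{6} \left(- \frac{3}{80}\right) = - \frac{3631}{160} \approx -22.694$)
$z{\left(Q \right)} = -2 + Q^{2}$ ($z{\left(Q \right)} = - 2 \left(\frac{Q^{2}}{-2} + \frac{Q}{Q}\right) = - 2 \left(Q^{2} \left(- \frac{1}{2}\right) + 1\right) = - 2 \left(- \frac{Q^{2}}{2} + 1\right) = - 2 \left(1 - \frac{Q^{2}}{2}\right) = -2 + Q^{2}$)
$z{\left(-60 \right)} - m = \left(-2 + \left(-60\right)^{2}\right) - - \frac{3631}{160} = \left(-2 + 3600\right) + \frac{3631}{160} = 3598 + \frac{3631}{160} = \frac{579311}{160}$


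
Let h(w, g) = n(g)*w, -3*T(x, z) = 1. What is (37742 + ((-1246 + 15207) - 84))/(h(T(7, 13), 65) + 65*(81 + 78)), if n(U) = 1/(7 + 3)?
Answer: 1548570/310049 ≈ 4.9946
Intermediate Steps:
n(U) = ⅒ (n(U) = 1/10 = ⅒)
T(x, z) = -⅓ (T(x, z) = -⅓*1 = -⅓)
h(w, g) = w/10
(37742 + ((-1246 + 15207) - 84))/(h(T(7, 13), 65) + 65*(81 + 78)) = (37742 + ((-1246 + 15207) - 84))/((⅒)*(-⅓) + 65*(81 + 78)) = (37742 + (13961 - 84))/(-1/30 + 65*159) = (37742 + 13877)/(-1/30 + 10335) = 51619/(310049/30) = 51619*(30/310049) = 1548570/310049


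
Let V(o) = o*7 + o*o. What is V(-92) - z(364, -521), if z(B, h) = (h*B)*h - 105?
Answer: -98796599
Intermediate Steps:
V(o) = o**2 + 7*o (V(o) = 7*o + o**2 = o**2 + 7*o)
z(B, h) = -105 + B*h**2 (z(B, h) = (B*h)*h - 105 = B*h**2 - 105 = -105 + B*h**2)
V(-92) - z(364, -521) = -92*(7 - 92) - (-105 + 364*(-521)**2) = -92*(-85) - (-105 + 364*271441) = 7820 - (-105 + 98804524) = 7820 - 1*98804419 = 7820 - 98804419 = -98796599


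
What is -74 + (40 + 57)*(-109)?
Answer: -10647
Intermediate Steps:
-74 + (40 + 57)*(-109) = -74 + 97*(-109) = -74 - 10573 = -10647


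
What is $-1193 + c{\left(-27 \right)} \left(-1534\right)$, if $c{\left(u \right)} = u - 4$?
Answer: $46361$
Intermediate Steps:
$c{\left(u \right)} = -4 + u$
$-1193 + c{\left(-27 \right)} \left(-1534\right) = -1193 + \left(-4 - 27\right) \left(-1534\right) = -1193 - -47554 = -1193 + 47554 = 46361$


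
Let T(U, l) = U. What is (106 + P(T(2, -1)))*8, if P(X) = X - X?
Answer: 848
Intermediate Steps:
P(X) = 0
(106 + P(T(2, -1)))*8 = (106 + 0)*8 = 106*8 = 848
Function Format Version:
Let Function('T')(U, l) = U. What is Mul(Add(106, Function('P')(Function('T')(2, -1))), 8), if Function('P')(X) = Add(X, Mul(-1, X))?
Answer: 848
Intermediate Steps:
Function('P')(X) = 0
Mul(Add(106, Function('P')(Function('T')(2, -1))), 8) = Mul(Add(106, 0), 8) = Mul(106, 8) = 848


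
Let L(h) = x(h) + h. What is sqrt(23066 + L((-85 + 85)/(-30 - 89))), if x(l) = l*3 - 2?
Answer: 62*sqrt(6) ≈ 151.87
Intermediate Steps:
x(l) = -2 + 3*l (x(l) = 3*l - 2 = -2 + 3*l)
L(h) = -2 + 4*h (L(h) = (-2 + 3*h) + h = -2 + 4*h)
sqrt(23066 + L((-85 + 85)/(-30 - 89))) = sqrt(23066 + (-2 + 4*((-85 + 85)/(-30 - 89)))) = sqrt(23066 + (-2 + 4*(0/(-119)))) = sqrt(23066 + (-2 + 4*(0*(-1/119)))) = sqrt(23066 + (-2 + 4*0)) = sqrt(23066 + (-2 + 0)) = sqrt(23066 - 2) = sqrt(23064) = 62*sqrt(6)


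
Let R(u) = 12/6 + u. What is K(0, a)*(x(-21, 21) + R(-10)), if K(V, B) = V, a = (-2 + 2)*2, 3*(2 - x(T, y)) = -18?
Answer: 0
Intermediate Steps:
x(T, y) = 8 (x(T, y) = 2 - ⅓*(-18) = 2 + 6 = 8)
a = 0 (a = 0*2 = 0)
R(u) = 2 + u (R(u) = 12*(⅙) + u = 2 + u)
K(0, a)*(x(-21, 21) + R(-10)) = 0*(8 + (2 - 10)) = 0*(8 - 8) = 0*0 = 0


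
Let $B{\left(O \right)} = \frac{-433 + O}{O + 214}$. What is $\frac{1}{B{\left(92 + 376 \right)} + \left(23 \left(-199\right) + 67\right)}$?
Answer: $- \frac{682}{3075785} \approx -0.00022173$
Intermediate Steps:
$B{\left(O \right)} = \frac{-433 + O}{214 + O}$
$\frac{1}{B{\left(92 + 376 \right)} + \left(23 \left(-199\right) + 67\right)} = \frac{1}{\frac{-433 + \left(92 + 376\right)}{214 + \left(92 + 376\right)} + \left(23 \left(-199\right) + 67\right)} = \frac{1}{\frac{-433 + 468}{214 + 468} + \left(-4577 + 67\right)} = \frac{1}{\frac{1}{682} \cdot 35 - 4510} = \frac{1}{\frac{35}{682} - 4510} = \frac{1}{- \frac{3075785}{682}} = - \frac{682}{3075785}$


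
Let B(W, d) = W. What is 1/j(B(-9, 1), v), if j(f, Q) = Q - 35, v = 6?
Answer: -1/29 ≈ -0.034483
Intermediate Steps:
j(f, Q) = -35 + Q
1/j(B(-9, 1), v) = 1/(-35 + 6) = 1/(-29) = -1/29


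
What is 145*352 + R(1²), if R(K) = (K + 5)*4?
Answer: 51064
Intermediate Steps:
R(K) = 20 + 4*K (R(K) = (5 + K)*4 = 20 + 4*K)
145*352 + R(1²) = 145*352 + (20 + 4*1²) = 51040 + (20 + 4*1) = 51040 + (20 + 4) = 51040 + 24 = 51064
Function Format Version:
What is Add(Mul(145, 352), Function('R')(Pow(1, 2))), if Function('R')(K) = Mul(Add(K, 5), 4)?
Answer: 51064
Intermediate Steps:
Function('R')(K) = Add(20, Mul(4, K)) (Function('R')(K) = Mul(Add(5, K), 4) = Add(20, Mul(4, K)))
Add(Mul(145, 352), Function('R')(Pow(1, 2))) = Add(Mul(145, 352), Add(20, Mul(4, Pow(1, 2)))) = Add(51040, Add(20, Mul(4, 1))) = Add(51040, Add(20, 4)) = Add(51040, 24) = 51064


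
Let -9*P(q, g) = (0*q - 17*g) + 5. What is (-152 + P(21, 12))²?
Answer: 1366561/81 ≈ 16871.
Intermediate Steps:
P(q, g) = -5/9 + 17*g/9 (P(q, g) = -((0*q - 17*g) + 5)/9 = -((0 - 17*g) + 5)/9 = -(-17*g + 5)/9 = -(5 - 17*g)/9 = -5/9 + 17*g/9)
(-152 + P(21, 12))² = (-152 + (-5/9 + (17/9)*12))² = (-152 + (-5/9 + 68/3))² = (-152 + 199/9)² = (-1169/9)² = 1366561/81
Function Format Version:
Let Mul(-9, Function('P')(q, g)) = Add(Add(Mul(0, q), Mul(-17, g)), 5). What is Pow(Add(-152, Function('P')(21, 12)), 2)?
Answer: Rational(1366561, 81) ≈ 16871.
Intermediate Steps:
Function('P')(q, g) = Add(Rational(-5, 9), Mul(Rational(17, 9), g)) (Function('P')(q, g) = Mul(Rational(-1, 9), Add(Add(Mul(0, q), Mul(-17, g)), 5)) = Mul(Rational(-1, 9), Add(Add(0, Mul(-17, g)), 5)) = Mul(Rational(-1, 9), Add(Mul(-17, g), 5)) = Mul(Rational(-1, 9), Add(5, Mul(-17, g))) = Add(Rational(-5, 9), Mul(Rational(17, 9), g)))
Pow(Add(-152, Function('P')(21, 12)), 2) = Pow(Add(-152, Add(Rational(-5, 9), Mul(Rational(17, 9), 12))), 2) = Pow(Add(-152, Add(Rational(-5, 9), Rational(68, 3))), 2) = Pow(Add(-152, Rational(199, 9)), 2) = Pow(Rational(-1169, 9), 2) = Rational(1366561, 81)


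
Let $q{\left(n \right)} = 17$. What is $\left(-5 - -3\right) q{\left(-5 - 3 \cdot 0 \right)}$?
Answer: $-34$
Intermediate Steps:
$\left(-5 - -3\right) q{\left(-5 - 3 \cdot 0 \right)} = \left(-5 - -3\right) 17 = \left(-5 + 3\right) 17 = \left(-2\right) 17 = -34$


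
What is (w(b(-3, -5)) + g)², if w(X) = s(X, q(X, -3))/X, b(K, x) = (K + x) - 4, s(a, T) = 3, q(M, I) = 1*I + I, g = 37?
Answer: 21609/16 ≈ 1350.6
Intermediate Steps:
q(M, I) = 2*I (q(M, I) = I + I = 2*I)
b(K, x) = -4 + K + x
w(X) = 3/X
(w(b(-3, -5)) + g)² = (3/(-4 - 3 - 5) + 37)² = (3/(-12) + 37)² = (3*(-1/12) + 37)² = (-¼ + 37)² = (147/4)² = 21609/16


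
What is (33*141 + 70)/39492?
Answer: 4723/39492 ≈ 0.11959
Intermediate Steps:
(33*141 + 70)/39492 = (4653 + 70)*(1/39492) = 4723*(1/39492) = 4723/39492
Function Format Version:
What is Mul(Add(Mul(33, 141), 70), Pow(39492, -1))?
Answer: Rational(4723, 39492) ≈ 0.11959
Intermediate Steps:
Mul(Add(Mul(33, 141), 70), Pow(39492, -1)) = Mul(Add(4653, 70), Rational(1, 39492)) = Mul(4723, Rational(1, 39492)) = Rational(4723, 39492)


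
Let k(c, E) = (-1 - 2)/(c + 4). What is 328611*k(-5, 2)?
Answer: 985833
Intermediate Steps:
k(c, E) = -3/(4 + c)
328611*k(-5, 2) = 328611*(-3/(4 - 5)) = 328611*(-3/(-1)) = 328611*(-3*(-1)) = 328611*3 = 985833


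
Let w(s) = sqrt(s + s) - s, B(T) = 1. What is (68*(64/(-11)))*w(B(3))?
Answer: 4352/11 - 4352*sqrt(2)/11 ≈ -163.88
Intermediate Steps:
w(s) = -s + sqrt(2)*sqrt(s) (w(s) = sqrt(2*s) - s = sqrt(2)*sqrt(s) - s = -s + sqrt(2)*sqrt(s))
(68*(64/(-11)))*w(B(3)) = (68*(64/(-11)))*(-1*1 + sqrt(2)*sqrt(1)) = (68*(64*(-1/11)))*(-1 + sqrt(2)*1) = (68*(-64/11))*(-1 + sqrt(2)) = -4352*(-1 + sqrt(2))/11 = 4352/11 - 4352*sqrt(2)/11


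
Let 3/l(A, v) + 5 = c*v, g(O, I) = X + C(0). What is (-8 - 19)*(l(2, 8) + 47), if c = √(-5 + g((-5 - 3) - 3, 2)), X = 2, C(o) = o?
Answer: -274968/217 + 648*I*√3/217 ≈ -1267.1 + 5.1722*I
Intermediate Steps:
g(O, I) = 2 (g(O, I) = 2 + 0 = 2)
c = I*√3 (c = √(-5 + 2) = √(-3) = I*√3 ≈ 1.732*I)
l(A, v) = 3/(-5 + I*v*√3) (l(A, v) = 3/(-5 + (I*√3)*v) = 3/(-5 + I*v*√3))
(-8 - 19)*(l(2, 8) + 47) = (-8 - 19)*(3/(-5 + I*8*√3) + 47) = -27*(3/(-5 + 8*I*√3) + 47) = -27*(47 + 3/(-5 + 8*I*√3)) = -1269 - 81/(-5 + 8*I*√3)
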